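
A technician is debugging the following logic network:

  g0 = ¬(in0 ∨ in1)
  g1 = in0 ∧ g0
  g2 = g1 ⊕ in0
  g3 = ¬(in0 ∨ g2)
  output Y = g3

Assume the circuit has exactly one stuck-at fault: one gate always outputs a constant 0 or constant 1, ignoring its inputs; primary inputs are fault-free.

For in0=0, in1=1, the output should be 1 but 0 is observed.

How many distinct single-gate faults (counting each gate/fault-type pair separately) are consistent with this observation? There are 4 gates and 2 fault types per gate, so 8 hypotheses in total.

3

Fault-free: g0=0, g1=0, g2=0, g3=1 → 1. Observed 0.
  g0 stuck-at-0: output 1 ✗
  g0 stuck-at-1: output 1 ✗
  g1 stuck-at-0: output 1 ✗
  g1 stuck-at-1: output 0 ✓
  g2 stuck-at-0: output 1 ✗
  g2 stuck-at-1: output 0 ✓
  g3 stuck-at-0: output 0 ✓
  g3 stuck-at-1: output 1 ✗
Consistent faults: {g1 stuck-at-1, g2 stuck-at-1, g3 stuck-at-0} — 3 in all.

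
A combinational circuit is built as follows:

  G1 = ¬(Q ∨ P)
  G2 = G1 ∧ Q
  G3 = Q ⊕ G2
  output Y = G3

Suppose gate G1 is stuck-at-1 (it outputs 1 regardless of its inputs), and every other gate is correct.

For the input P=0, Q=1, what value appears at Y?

Propagate with G1 forced: G1=1 [stuck-at-1], G2=1, G3=0.
So Y = 0. (Without the fault it would be 1.)

0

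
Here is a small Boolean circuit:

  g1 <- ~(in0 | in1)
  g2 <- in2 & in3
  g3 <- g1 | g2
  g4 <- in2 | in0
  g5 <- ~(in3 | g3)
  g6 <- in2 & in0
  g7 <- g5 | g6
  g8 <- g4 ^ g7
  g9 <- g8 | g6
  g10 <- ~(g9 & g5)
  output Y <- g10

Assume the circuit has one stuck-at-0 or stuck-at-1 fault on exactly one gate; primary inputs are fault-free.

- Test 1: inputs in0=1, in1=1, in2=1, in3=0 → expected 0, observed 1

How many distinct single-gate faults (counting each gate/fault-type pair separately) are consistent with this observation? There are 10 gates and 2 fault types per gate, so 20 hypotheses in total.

Fault-free: g1=0, g2=0, g3=0, g4=1, g5=1, g6=1, g7=1, g8=0, g9=1, g10=0 → 0. Observed 1.
  g1: stuck-at-1 ✓; others ✗
  g2: stuck-at-1 ✓; others ✗
  g3: stuck-at-1 ✓; others ✗
  g4: none of the 2 fault types match ✗
  g5: stuck-at-0 ✓; others ✗
  g6: stuck-at-0 ✓; others ✗
  g7: none of the 2 fault types match ✗
  g8: none of the 2 fault types match ✗
  g9: stuck-at-0 ✓; others ✗
  g10: stuck-at-1 ✓; others ✗
Consistent faults: {g1 stuck-at-1, g2 stuck-at-1, g3 stuck-at-1, g5 stuck-at-0, g6 stuck-at-0, g9 stuck-at-0, g10 stuck-at-1} — 7 in all.

7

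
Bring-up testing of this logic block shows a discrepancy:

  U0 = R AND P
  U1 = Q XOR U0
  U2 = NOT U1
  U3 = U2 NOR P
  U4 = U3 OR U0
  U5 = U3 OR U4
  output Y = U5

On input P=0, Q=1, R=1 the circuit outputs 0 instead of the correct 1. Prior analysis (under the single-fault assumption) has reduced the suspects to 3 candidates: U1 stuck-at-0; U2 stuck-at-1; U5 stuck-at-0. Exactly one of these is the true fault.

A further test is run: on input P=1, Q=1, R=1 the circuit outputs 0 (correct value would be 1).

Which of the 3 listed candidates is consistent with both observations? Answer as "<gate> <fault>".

Evaluate each candidate on input P=1, Q=1, R=1:
  U1 stuck-at-0: U0=1, U1=0 [stuck-at-0], U2=1, U3=0, U4=1, U5=1 → 1 — eliminated
  U2 stuck-at-1: U0=1, U1=0, U2=1 [stuck-at-1], U3=0, U4=1, U5=1 → 1 — eliminated
  U5 stuck-at-0: U0=1, U1=0, U2=1, U3=0, U4=1, U5=0 [stuck-at-0] → 0 — matches
Only U5 stuck-at-0 reproduces the observed 0.

U5 stuck-at-0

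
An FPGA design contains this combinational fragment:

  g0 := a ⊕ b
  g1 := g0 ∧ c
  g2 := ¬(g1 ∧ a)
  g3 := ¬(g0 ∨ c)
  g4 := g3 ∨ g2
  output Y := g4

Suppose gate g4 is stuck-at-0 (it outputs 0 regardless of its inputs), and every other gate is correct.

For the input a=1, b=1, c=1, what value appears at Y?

Propagate with g4 forced: g0=0, g1=0, g2=1, g3=0, g4=0 [stuck-at-0].
So Y = 0. (Without the fault it would be 1.)

0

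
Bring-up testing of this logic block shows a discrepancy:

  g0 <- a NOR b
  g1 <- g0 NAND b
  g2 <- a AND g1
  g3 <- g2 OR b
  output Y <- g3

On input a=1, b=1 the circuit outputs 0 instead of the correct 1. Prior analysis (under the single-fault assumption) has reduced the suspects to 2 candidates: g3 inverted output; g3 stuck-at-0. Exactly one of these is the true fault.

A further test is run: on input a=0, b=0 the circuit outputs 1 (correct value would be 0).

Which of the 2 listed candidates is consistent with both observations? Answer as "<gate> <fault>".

g3 inverted output

Evaluate each candidate on input a=0, b=0:
  g3 inverted output: g0=1, g1=1, g2=0, g3=1 [inverted output] → 1 — matches
  g3 stuck-at-0: g0=1, g1=1, g2=0, g3=0 [stuck-at-0] → 0 — eliminated
Only g3 inverted output reproduces the observed 1.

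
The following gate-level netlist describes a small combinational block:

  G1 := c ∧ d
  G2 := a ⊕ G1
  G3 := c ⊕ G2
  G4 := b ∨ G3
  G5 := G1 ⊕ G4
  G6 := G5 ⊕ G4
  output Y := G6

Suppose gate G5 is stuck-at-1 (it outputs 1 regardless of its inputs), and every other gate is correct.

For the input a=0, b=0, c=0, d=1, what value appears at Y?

Propagate with G5 forced: G1=0, G2=0, G3=0, G4=0, G5=1 [stuck-at-1], G6=1.
So Y = 1. (Without the fault it would be 0.)

1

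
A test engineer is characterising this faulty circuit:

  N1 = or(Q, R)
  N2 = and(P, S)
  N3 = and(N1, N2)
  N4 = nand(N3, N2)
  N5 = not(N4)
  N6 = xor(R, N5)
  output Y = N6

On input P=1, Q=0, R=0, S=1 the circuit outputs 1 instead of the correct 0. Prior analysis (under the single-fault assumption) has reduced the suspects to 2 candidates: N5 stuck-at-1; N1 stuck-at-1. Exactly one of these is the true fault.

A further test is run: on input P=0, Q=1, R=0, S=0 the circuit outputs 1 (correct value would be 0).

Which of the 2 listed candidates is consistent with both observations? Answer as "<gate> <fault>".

N5 stuck-at-1

Evaluate each candidate on input P=0, Q=1, R=0, S=0:
  N5 stuck-at-1: N1=1, N2=0, N3=0, N4=1, N5=1 [stuck-at-1], N6=1 → 1 — matches
  N1 stuck-at-1: N1=1 [stuck-at-1], N2=0, N3=0, N4=1, N5=0, N6=0 → 0 — eliminated
Only N5 stuck-at-1 reproduces the observed 1.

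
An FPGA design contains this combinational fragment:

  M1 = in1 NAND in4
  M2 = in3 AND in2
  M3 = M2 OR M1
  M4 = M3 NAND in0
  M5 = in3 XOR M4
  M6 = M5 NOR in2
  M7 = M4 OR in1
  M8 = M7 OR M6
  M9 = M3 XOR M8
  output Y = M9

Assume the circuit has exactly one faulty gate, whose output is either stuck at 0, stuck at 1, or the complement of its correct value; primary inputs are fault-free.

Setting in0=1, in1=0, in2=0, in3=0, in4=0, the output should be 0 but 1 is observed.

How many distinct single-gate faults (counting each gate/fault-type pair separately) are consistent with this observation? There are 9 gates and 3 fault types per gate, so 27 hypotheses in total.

Fault-free: M1=1, M2=0, M3=1, M4=0, M5=0, M6=1, M7=0, M8=1, M9=0 → 0. Observed 1.
  M1: stuck-at-0, inverted output ✓; others ✗
  M2: none of the 3 fault types match ✗
  M3: stuck-at-0, inverted output ✓; others ✗
  M4: none of the 3 fault types match ✗
  M5: stuck-at-1, inverted output ✓; others ✗
  M6: stuck-at-0, inverted output ✓; others ✗
  M7: none of the 3 fault types match ✗
  M8: stuck-at-0, inverted output ✓; others ✗
  M9: stuck-at-1, inverted output ✓; others ✗
Consistent faults: {M1 stuck-at-0, M1 inverted output, M3 stuck-at-0, M3 inverted output, M5 stuck-at-1, M5 inverted output, M6 stuck-at-0, M6 inverted output, M8 stuck-at-0, M8 inverted output, M9 stuck-at-1, M9 inverted output} — 12 in all.

12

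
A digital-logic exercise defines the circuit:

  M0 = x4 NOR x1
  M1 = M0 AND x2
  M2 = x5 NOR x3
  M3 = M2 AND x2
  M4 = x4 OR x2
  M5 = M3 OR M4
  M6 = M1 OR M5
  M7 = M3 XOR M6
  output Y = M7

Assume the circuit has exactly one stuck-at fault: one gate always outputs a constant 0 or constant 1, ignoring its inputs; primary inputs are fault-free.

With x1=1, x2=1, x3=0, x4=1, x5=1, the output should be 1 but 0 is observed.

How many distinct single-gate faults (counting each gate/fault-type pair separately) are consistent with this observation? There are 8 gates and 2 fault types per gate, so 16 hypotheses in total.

Fault-free: M0=0, M1=0, M2=0, M3=0, M4=1, M5=1, M6=1, M7=1 → 1. Observed 0.
  M0: none of the 2 fault types match ✗
  M1: none of the 2 fault types match ✗
  M2: stuck-at-1 ✓; others ✗
  M3: stuck-at-1 ✓; others ✗
  M4: stuck-at-0 ✓; others ✗
  M5: stuck-at-0 ✓; others ✗
  M6: stuck-at-0 ✓; others ✗
  M7: stuck-at-0 ✓; others ✗
Consistent faults: {M2 stuck-at-1, M3 stuck-at-1, M4 stuck-at-0, M5 stuck-at-0, M6 stuck-at-0, M7 stuck-at-0} — 6 in all.

6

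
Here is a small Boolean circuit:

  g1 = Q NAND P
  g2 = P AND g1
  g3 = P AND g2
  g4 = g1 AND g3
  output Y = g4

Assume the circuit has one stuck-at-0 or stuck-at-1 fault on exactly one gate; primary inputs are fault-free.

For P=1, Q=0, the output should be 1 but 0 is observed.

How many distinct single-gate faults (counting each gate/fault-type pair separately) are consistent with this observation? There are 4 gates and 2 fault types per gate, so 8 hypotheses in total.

4

Fault-free: g1=1, g2=1, g3=1, g4=1 → 1. Observed 0.
  g1 stuck-at-0: output 0 ✓
  g1 stuck-at-1: output 1 ✗
  g2 stuck-at-0: output 0 ✓
  g2 stuck-at-1: output 1 ✗
  g3 stuck-at-0: output 0 ✓
  g3 stuck-at-1: output 1 ✗
  g4 stuck-at-0: output 0 ✓
  g4 stuck-at-1: output 1 ✗
Consistent faults: {g1 stuck-at-0, g2 stuck-at-0, g3 stuck-at-0, g4 stuck-at-0} — 4 in all.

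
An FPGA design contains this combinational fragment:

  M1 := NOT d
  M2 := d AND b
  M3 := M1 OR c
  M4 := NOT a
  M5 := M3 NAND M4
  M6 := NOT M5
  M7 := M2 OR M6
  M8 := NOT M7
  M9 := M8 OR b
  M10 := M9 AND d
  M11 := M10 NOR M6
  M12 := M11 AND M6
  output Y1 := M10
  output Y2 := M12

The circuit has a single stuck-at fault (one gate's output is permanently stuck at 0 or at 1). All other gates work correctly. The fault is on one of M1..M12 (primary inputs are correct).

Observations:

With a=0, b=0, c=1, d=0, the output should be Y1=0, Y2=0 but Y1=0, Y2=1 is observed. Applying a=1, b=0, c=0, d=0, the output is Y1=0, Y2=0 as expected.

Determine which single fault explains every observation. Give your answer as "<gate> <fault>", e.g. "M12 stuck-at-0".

M11 stuck-at-1

Fault-free values for test 1 (a=0, b=0, c=1, d=0): M1=1, M2=0, M3=1, M4=1, M5=0, M6=1, M7=1, M8=0, M9=0, M10=0, M11=0, M12=0, giving Y1=0, Y2=0. Observed Y1=0, Y2=1.
Test 1: faults giving observed Y1=0, Y2=1 are {M11 stuck-at-1, M12 stuck-at-1}.
Test 2 (a=1, b=0, c=0, d=0): fault-free M1=1, M2=0, M3=1, M4=0, M5=1, M6=0, M7=0, M8=1, M9=1, M10=0, M11=1, M12=0 → Y1=0, Y2=0; observed Y1=0, Y2=0. Eliminates M12 stuck-at-1.
Only M11 stuck-at-1 is consistent with every test.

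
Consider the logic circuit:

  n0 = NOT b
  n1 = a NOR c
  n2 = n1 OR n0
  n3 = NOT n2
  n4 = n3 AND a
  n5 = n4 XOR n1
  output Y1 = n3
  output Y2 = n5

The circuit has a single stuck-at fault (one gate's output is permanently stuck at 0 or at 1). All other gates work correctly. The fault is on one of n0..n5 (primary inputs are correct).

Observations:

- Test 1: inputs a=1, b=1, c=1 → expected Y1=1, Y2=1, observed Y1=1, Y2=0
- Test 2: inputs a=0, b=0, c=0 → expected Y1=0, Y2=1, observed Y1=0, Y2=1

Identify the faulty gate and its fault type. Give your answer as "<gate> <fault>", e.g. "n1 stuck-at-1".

Fault-free values for test 1 (a=1, b=1, c=1): n0=0, n1=0, n2=0, n3=1, n4=1, n5=1, giving Y1=1, Y2=1. Observed Y1=1, Y2=0.
Test 1: faults giving observed Y1=1, Y2=0 are {n4 stuck-at-0, n5 stuck-at-0}.
Test 2 (a=0, b=0, c=0): fault-free n0=1, n1=1, n2=1, n3=0, n4=0, n5=1 → Y1=0, Y2=1; observed Y1=0, Y2=1. Eliminates n5 stuck-at-0.
Only n4 stuck-at-0 is consistent with every test.

n4 stuck-at-0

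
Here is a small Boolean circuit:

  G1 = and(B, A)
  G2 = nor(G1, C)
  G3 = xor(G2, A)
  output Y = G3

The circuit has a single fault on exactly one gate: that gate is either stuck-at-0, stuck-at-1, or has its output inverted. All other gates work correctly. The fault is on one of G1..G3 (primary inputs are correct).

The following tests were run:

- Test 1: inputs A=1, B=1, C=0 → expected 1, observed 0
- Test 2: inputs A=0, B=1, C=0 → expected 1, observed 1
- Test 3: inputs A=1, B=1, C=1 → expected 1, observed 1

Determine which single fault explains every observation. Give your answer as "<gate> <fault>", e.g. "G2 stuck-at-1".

Fault-free values for test 1 (A=1, B=1, C=0): G1=1, G2=0, G3=1, giving Y=1. Observed 0.
Test 1: faults giving observed 0 are {G1 stuck-at-0, G1 inverted output, G2 stuck-at-1, G2 inverted output, G3 stuck-at-0, G3 inverted output}.
Test 2 (A=0, B=1, C=0): fault-free G1=0, G2=1, G3=1 → 1; observed 1. Eliminates G1 inverted output, G2 inverted output, G3 stuck-at-0, G3 inverted output.
Test 3 (A=1, B=1, C=1): fault-free G1=1, G2=0, G3=1 → 1; observed 1. Eliminates G2 stuck-at-1.
Only G1 stuck-at-0 is consistent with every test.

G1 stuck-at-0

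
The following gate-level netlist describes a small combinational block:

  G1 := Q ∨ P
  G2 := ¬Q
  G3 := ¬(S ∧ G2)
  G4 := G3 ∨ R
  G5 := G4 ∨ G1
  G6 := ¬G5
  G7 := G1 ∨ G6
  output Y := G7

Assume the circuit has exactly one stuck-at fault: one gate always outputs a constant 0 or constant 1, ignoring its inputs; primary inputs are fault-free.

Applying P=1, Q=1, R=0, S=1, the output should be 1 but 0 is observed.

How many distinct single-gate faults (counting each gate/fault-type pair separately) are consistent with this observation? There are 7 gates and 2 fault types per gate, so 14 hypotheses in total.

2

Fault-free: G1=1, G2=0, G3=1, G4=1, G5=1, G6=0, G7=1 → 1. Observed 0.
  G1 stuck-at-0: output 0 ✓
  G1 stuck-at-1: output 1 ✗
  G2 stuck-at-0: output 1 ✗
  G2 stuck-at-1: output 1 ✗
  G3 stuck-at-0: output 1 ✗
  G3 stuck-at-1: output 1 ✗
  G4 stuck-at-0: output 1 ✗
  G4 stuck-at-1: output 1 ✗
  G5 stuck-at-0: output 1 ✗
  G5 stuck-at-1: output 1 ✗
  G6 stuck-at-0: output 1 ✗
  G6 stuck-at-1: output 1 ✗
  G7 stuck-at-0: output 0 ✓
  G7 stuck-at-1: output 1 ✗
Consistent faults: {G1 stuck-at-0, G7 stuck-at-0} — 2 in all.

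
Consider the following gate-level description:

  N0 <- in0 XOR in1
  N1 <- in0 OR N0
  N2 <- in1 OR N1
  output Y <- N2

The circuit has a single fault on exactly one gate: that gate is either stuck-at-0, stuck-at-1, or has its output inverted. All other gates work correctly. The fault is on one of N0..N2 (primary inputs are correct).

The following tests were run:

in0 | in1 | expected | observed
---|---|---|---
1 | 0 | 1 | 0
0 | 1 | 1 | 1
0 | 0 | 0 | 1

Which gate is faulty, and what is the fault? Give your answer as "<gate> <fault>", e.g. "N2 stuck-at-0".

N1 inverted output

Fault-free values for test 1 (in0=1, in1=0): N0=1, N1=1, N2=1, giving Y=1. Observed 0.
Test 1: faults giving observed 0 are {N1 stuck-at-0, N1 inverted output, N2 stuck-at-0, N2 inverted output}.
Test 2 (in0=0, in1=1): fault-free N0=1, N1=1, N2=1 → 1; observed 1. Eliminates N2 stuck-at-0, N2 inverted output.
Test 3 (in0=0, in1=0): fault-free N0=0, N1=0, N2=0 → 0; observed 1. Eliminates N1 stuck-at-0.
Only N1 inverted output is consistent with every test.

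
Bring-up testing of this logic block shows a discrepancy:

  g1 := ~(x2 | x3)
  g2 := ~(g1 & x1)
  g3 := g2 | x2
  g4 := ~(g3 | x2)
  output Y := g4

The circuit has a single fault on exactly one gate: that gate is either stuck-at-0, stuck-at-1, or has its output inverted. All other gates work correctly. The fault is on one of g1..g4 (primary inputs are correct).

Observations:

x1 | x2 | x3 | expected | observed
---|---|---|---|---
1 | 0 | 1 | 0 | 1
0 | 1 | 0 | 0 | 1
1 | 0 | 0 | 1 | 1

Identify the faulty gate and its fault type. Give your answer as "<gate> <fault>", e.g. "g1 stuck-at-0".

g4 stuck-at-1

Fault-free values for test 1 (x1=1, x2=0, x3=1): g1=0, g2=1, g3=1, g4=0, giving Y=0. Observed 1.
Test 1: faults giving observed 1 are {g1 stuck-at-1, g1 inverted output, g2 stuck-at-0, g2 inverted output, g3 stuck-at-0, g3 inverted output, g4 stuck-at-1, g4 inverted output}.
Test 2 (x1=0, x2=1, x3=0): fault-free g1=0, g2=1, g3=1, g4=0 → 0; observed 1. Eliminates g1 stuck-at-1, g1 inverted output, g2 stuck-at-0, g2 inverted output, g3 stuck-at-0, g3 inverted output.
Test 3 (x1=1, x2=0, x3=0): fault-free g1=1, g2=0, g3=0, g4=1 → 1; observed 1. Eliminates g4 inverted output.
Only g4 stuck-at-1 is consistent with every test.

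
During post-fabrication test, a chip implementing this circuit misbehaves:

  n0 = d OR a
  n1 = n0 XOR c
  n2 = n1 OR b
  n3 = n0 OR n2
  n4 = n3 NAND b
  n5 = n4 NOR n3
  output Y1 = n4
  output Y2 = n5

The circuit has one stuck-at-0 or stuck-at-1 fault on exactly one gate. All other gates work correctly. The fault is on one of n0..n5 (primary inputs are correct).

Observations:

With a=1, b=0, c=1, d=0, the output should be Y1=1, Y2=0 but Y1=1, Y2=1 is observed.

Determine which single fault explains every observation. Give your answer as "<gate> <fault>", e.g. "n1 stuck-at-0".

n5 stuck-at-1

Fault-free values for test 1 (a=1, b=0, c=1, d=0): n0=1, n1=0, n2=0, n3=1, n4=1, n5=0, giving Y1=1, Y2=0. Observed Y1=1, Y2=1.
Test 1: faults giving observed Y1=1, Y2=1 are {n5 stuck-at-1}.
Only n5 stuck-at-1 is consistent with every test.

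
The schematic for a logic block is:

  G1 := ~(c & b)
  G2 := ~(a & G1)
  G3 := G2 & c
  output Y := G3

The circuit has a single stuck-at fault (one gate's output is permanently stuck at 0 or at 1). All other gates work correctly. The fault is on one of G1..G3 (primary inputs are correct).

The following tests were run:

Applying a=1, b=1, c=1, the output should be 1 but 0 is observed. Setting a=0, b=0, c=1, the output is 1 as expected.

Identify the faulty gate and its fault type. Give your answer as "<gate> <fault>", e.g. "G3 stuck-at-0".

Fault-free values for test 1 (a=1, b=1, c=1): G1=0, G2=1, G3=1, giving Y=1. Observed 0.
Test 1: faults giving observed 0 are {G1 stuck-at-1, G2 stuck-at-0, G3 stuck-at-0}.
Test 2 (a=0, b=0, c=1): fault-free G1=1, G2=1, G3=1 → 1; observed 1. Eliminates G2 stuck-at-0, G3 stuck-at-0.
Only G1 stuck-at-1 is consistent with every test.

G1 stuck-at-1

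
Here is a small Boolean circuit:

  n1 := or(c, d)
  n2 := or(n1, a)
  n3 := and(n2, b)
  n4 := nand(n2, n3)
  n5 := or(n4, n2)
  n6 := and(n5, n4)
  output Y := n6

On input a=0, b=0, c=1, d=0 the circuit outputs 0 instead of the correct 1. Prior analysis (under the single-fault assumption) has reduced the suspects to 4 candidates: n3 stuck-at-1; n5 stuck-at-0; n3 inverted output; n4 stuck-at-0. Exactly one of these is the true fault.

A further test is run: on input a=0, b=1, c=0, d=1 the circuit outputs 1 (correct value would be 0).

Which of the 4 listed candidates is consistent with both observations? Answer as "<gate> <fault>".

Evaluate each candidate on input a=0, b=1, c=0, d=1:
  n3 stuck-at-1: n1=1, n2=1, n3=1 [stuck-at-1], n4=0, n5=1, n6=0 → 0 — eliminated
  n5 stuck-at-0: n1=1, n2=1, n3=1, n4=0, n5=0 [stuck-at-0], n6=0 → 0 — eliminated
  n3 inverted output: n1=1, n2=1, n3=0 [inverted output], n4=1, n5=1, n6=1 → 1 — matches
  n4 stuck-at-0: n1=1, n2=1, n3=1, n4=0 [stuck-at-0], n5=1, n6=0 → 0 — eliminated
Only n3 inverted output reproduces the observed 1.

n3 inverted output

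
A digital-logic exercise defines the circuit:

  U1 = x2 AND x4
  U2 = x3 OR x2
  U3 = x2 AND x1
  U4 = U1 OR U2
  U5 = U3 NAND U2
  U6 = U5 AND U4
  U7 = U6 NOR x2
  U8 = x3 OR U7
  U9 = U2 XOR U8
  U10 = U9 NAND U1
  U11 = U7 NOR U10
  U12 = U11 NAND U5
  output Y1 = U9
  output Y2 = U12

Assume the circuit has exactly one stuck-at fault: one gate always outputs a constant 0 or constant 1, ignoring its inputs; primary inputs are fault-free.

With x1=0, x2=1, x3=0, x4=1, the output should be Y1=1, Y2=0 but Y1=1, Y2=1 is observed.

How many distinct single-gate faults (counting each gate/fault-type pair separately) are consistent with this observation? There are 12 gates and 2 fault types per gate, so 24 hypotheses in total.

6

Fault-free: U1=1, U2=1, U3=0, U4=1, U5=1, U6=1, U7=0, U8=0, U9=1, U10=0, U11=1, U12=0 → Y1=1, Y2=0. Observed Y1=1, Y2=1.
  U1: stuck-at-0 ✓; others ✗
  U2: none of the 2 fault types match ✗
  U3: stuck-at-1 ✓; others ✗
  U4: none of the 2 fault types match ✗
  U5: stuck-at-0 ✓; others ✗
  U6: none of the 2 fault types match ✗
  U7: none of the 2 fault types match ✗
  U8: none of the 2 fault types match ✗
  U9: none of the 2 fault types match ✗
  U10: stuck-at-1 ✓; others ✗
  U11: stuck-at-0 ✓; others ✗
  U12: stuck-at-1 ✓; others ✗
Consistent faults: {U1 stuck-at-0, U3 stuck-at-1, U5 stuck-at-0, U10 stuck-at-1, U11 stuck-at-0, U12 stuck-at-1} — 6 in all.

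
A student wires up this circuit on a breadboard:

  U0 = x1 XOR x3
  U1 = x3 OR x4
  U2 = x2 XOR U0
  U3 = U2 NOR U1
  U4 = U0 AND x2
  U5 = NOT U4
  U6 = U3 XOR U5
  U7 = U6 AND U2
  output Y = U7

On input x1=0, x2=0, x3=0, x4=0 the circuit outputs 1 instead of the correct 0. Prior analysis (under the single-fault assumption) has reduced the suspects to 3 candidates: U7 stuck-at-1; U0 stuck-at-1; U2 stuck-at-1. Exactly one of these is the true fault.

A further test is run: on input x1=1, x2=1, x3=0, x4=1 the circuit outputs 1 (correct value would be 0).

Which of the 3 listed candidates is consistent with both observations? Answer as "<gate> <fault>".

U7 stuck-at-1

Evaluate each candidate on input x1=1, x2=1, x3=0, x4=1:
  U7 stuck-at-1: U0=1, U1=1, U2=0, U3=0, U4=1, U5=0, U6=0, U7=1 [stuck-at-1] → 1 — matches
  U0 stuck-at-1: U0=1 [stuck-at-1], U1=1, U2=0, U3=0, U4=1, U5=0, U6=0, U7=0 → 0 — eliminated
  U2 stuck-at-1: U0=1, U1=1, U2=1 [stuck-at-1], U3=0, U4=1, U5=0, U6=0, U7=0 → 0 — eliminated
Only U7 stuck-at-1 reproduces the observed 1.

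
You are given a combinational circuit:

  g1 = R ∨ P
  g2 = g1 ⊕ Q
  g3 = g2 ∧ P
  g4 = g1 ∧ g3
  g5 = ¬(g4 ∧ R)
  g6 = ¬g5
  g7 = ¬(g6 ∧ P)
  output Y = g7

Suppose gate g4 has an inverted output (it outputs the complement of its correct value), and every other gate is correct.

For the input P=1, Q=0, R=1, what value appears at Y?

Propagate with g4 forced: g1=1, g2=1, g3=1, g4=0 [inverted output], g5=1, g6=0, g7=1.
So Y = 1. (Without the fault it would be 0.)

1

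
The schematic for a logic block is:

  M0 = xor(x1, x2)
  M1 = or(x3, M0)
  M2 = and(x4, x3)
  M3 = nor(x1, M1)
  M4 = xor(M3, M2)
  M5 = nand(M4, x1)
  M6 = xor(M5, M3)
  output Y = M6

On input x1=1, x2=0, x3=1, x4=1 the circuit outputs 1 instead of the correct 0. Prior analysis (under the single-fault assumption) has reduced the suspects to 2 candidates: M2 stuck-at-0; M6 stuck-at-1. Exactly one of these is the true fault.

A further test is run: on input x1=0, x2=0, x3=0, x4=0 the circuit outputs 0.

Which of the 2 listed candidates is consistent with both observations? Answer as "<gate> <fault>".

M2 stuck-at-0

Evaluate each candidate on input x1=0, x2=0, x3=0, x4=0:
  M2 stuck-at-0: M0=0, M1=0, M2=0 [stuck-at-0], M3=1, M4=1, M5=1, M6=0 → 0 — matches
  M6 stuck-at-1: M0=0, M1=0, M2=0, M3=1, M4=1, M5=1, M6=1 [stuck-at-1] → 1 — eliminated
Only M2 stuck-at-0 reproduces the observed 0.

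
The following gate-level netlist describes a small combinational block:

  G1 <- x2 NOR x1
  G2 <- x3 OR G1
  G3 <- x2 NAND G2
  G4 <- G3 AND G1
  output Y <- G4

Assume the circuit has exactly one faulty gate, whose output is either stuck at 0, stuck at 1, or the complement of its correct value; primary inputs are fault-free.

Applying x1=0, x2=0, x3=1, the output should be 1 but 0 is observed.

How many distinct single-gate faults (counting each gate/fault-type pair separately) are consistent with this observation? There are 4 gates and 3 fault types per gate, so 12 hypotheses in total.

Fault-free: G1=1, G2=1, G3=1, G4=1 → 1. Observed 0.
  G1 stuck-at-0: output 0 ✓
  G1 stuck-at-1: output 1 ✗
  G1 inverted output: output 0 ✓
  G2 stuck-at-0: output 1 ✗
  G2 stuck-at-1: output 1 ✗
  G2 inverted output: output 1 ✗
  G3 stuck-at-0: output 0 ✓
  G3 stuck-at-1: output 1 ✗
  G3 inverted output: output 0 ✓
  G4 stuck-at-0: output 0 ✓
  G4 stuck-at-1: output 1 ✗
  G4 inverted output: output 0 ✓
Consistent faults: {G1 stuck-at-0, G1 inverted output, G3 stuck-at-0, G3 inverted output, G4 stuck-at-0, G4 inverted output} — 6 in all.

6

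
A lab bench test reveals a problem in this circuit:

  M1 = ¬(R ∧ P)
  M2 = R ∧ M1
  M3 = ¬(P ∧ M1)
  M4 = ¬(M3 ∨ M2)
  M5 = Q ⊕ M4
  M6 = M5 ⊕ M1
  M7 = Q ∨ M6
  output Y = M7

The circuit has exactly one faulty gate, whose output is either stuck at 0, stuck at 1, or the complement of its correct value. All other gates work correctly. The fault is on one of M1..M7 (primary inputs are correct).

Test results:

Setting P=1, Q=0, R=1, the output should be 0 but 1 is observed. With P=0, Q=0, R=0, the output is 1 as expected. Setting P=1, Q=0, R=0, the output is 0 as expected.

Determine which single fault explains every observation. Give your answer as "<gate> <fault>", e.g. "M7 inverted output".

M1 stuck-at-1

Fault-free values for test 1 (P=1, Q=0, R=1): M1=0, M2=0, M3=1, M4=0, M5=0, M6=0, M7=0, giving Y=0. Observed 1.
Test 1: faults giving observed 1 are {M1 stuck-at-1, M1 inverted output, M3 stuck-at-0, M3 inverted output, M4 stuck-at-1, M4 inverted output, M5 stuck-at-1, M5 inverted output, M6 stuck-at-1, M6 inverted output, M7 stuck-at-1, M7 inverted output}.
Test 2 (P=0, Q=0, R=0): fault-free M1=1, M2=0, M3=1, M4=0, M5=0, M6=1, M7=1 → 1; observed 1. Eliminates M1 inverted output, M3 stuck-at-0, M3 inverted output, M4 stuck-at-1, M4 inverted output, M5 stuck-at-1, M5 inverted output, M6 inverted output, M7 inverted output.
Test 3 (P=1, Q=0, R=0): fault-free M1=1, M2=0, M3=0, M4=1, M5=1, M6=0, M7=0 → 0; observed 0. Eliminates M6 stuck-at-1, M7 stuck-at-1.
Only M1 stuck-at-1 is consistent with every test.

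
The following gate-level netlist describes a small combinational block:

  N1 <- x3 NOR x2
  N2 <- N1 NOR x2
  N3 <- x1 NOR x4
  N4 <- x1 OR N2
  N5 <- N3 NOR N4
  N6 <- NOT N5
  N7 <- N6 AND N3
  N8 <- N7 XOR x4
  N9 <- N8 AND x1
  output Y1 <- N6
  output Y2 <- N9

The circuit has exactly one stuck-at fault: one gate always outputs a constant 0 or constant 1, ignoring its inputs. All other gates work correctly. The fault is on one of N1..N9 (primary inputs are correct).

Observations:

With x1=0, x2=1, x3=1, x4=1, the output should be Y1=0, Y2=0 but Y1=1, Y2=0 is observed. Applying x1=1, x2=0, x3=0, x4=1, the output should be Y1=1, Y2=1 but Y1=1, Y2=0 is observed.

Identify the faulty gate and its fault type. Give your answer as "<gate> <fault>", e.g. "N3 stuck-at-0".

N3 stuck-at-1

Fault-free values for test 1 (x1=0, x2=1, x3=1, x4=1): N1=0, N2=0, N3=0, N4=0, N5=1, N6=0, N7=0, N8=1, N9=0, giving Y1=0, Y2=0. Observed Y1=1, Y2=0.
Test 1: faults giving observed Y1=1, Y2=0 are {N2 stuck-at-1, N3 stuck-at-1, N4 stuck-at-1, N5 stuck-at-0, N6 stuck-at-1}.
Test 2 (x1=1, x2=0, x3=0, x4=1): fault-free N1=1, N2=0, N3=0, N4=1, N5=0, N6=1, N7=0, N8=1, N9=1 → Y1=1, Y2=1; observed Y1=1, Y2=0. Eliminates N2 stuck-at-1, N4 stuck-at-1, N5 stuck-at-0, N6 stuck-at-1.
Only N3 stuck-at-1 is consistent with every test.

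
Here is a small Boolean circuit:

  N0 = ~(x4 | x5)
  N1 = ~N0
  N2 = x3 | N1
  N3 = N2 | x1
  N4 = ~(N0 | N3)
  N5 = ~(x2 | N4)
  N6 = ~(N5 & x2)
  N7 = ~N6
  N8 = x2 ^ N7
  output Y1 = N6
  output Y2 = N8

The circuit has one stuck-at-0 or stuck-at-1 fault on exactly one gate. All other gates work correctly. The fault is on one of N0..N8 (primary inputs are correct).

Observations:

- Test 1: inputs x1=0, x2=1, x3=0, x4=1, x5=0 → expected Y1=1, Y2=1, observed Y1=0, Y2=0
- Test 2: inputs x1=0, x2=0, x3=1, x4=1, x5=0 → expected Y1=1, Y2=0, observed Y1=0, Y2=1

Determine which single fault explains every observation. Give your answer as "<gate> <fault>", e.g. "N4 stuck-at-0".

N6 stuck-at-0

Fault-free values for test 1 (x1=0, x2=1, x3=0, x4=1, x5=0): N0=0, N1=1, N2=1, N3=1, N4=0, N5=0, N6=1, N7=0, N8=1, giving Y1=1, Y2=1. Observed Y1=0, Y2=0.
Test 1: faults giving observed Y1=0, Y2=0 are {N5 stuck-at-1, N6 stuck-at-0}.
Test 2 (x1=0, x2=0, x3=1, x4=1, x5=0): fault-free N0=0, N1=1, N2=1, N3=1, N4=0, N5=1, N6=1, N7=0, N8=0 → Y1=1, Y2=0; observed Y1=0, Y2=1. Eliminates N5 stuck-at-1.
Only N6 stuck-at-0 is consistent with every test.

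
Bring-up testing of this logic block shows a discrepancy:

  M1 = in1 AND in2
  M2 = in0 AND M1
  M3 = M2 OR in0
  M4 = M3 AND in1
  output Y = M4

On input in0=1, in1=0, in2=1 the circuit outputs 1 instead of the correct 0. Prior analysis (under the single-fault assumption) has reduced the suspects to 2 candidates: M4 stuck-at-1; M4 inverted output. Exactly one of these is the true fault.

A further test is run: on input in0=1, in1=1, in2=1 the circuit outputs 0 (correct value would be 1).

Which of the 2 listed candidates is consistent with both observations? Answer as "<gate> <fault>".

Evaluate each candidate on input in0=1, in1=1, in2=1:
  M4 stuck-at-1: M1=1, M2=1, M3=1, M4=1 [stuck-at-1] → 1 — eliminated
  M4 inverted output: M1=1, M2=1, M3=1, M4=0 [inverted output] → 0 — matches
Only M4 inverted output reproduces the observed 0.

M4 inverted output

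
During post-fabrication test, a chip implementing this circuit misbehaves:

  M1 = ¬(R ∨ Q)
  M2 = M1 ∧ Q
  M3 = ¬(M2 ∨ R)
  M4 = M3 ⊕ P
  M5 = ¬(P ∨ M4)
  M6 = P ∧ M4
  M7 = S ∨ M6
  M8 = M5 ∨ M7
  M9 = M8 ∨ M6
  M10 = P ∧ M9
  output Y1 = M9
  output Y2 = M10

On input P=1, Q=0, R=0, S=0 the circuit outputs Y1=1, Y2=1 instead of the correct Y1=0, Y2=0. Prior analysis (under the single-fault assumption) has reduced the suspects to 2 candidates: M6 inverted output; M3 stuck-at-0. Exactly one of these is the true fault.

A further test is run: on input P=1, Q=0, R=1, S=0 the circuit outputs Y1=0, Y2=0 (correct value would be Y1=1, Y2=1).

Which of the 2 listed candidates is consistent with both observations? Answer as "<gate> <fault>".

M6 inverted output

Evaluate each candidate on input P=1, Q=0, R=1, S=0:
  M6 inverted output: M1=0, M2=0, M3=0, M4=1, M5=0, M6=0 [inverted output], M7=0, M8=0, M9=0, M10=0 → Y1=0, Y2=0 — matches
  M3 stuck-at-0: M1=0, M2=0, M3=0 [stuck-at-0], M4=1, M5=0, M6=1, M7=1, M8=1, M9=1, M10=1 → Y1=1, Y2=1 — eliminated
Only M6 inverted output reproduces the observed Y1=0, Y2=0.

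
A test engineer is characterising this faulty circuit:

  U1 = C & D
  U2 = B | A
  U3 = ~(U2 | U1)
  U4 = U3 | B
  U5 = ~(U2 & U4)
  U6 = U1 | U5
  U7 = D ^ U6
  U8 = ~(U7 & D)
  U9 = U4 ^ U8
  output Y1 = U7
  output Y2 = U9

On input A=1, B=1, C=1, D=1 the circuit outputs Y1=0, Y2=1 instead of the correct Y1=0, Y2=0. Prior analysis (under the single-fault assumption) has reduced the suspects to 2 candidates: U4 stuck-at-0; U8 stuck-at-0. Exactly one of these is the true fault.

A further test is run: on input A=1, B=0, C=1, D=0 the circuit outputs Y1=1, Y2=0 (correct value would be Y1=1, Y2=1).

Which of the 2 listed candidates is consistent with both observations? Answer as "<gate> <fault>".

Evaluate each candidate on input A=1, B=0, C=1, D=0:
  U4 stuck-at-0: U1=0, U2=1, U3=0, U4=0 [stuck-at-0], U5=1, U6=1, U7=1, U8=1, U9=1 → Y1=1, Y2=1 — eliminated
  U8 stuck-at-0: U1=0, U2=1, U3=0, U4=0, U5=1, U6=1, U7=1, U8=0 [stuck-at-0], U9=0 → Y1=1, Y2=0 — matches
Only U8 stuck-at-0 reproduces the observed Y1=1, Y2=0.

U8 stuck-at-0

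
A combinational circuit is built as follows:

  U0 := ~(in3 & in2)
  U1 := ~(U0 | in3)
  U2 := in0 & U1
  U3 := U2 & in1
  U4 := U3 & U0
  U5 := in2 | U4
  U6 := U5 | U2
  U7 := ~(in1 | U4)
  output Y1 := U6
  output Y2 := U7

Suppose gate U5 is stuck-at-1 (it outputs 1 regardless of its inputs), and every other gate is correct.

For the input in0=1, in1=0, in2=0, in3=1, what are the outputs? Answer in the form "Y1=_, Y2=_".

Propagate with U5 forced: U0=1, U1=0, U2=0, U3=0, U4=0, U5=1 [stuck-at-1], U6=1, U7=1.
So the outputs are Y1=1, Y2=1. (Without the fault they would be Y1=0, Y2=1.)

Y1=1, Y2=1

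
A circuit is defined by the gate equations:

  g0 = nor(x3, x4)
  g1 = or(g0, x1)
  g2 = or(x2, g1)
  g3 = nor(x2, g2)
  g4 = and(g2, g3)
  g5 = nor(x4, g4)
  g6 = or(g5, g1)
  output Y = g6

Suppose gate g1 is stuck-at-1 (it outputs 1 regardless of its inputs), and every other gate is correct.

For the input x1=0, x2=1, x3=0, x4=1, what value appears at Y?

Propagate with g1 forced: g0=0, g1=1 [stuck-at-1], g2=1, g3=0, g4=0, g5=0, g6=1.
So Y = 1. (Without the fault it would be 0.)

1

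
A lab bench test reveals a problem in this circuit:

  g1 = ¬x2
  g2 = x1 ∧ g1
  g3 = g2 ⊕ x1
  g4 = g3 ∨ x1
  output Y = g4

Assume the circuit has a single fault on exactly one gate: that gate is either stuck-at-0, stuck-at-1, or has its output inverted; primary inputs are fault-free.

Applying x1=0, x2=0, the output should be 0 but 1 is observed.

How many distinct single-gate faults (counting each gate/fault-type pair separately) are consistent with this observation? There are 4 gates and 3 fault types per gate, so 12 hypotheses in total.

6

Fault-free: g1=1, g2=0, g3=0, g4=0 → 0. Observed 1.
  g1 stuck-at-0: output 0 ✗
  g1 stuck-at-1: output 0 ✗
  g1 inverted output: output 0 ✗
  g2 stuck-at-0: output 0 ✗
  g2 stuck-at-1: output 1 ✓
  g2 inverted output: output 1 ✓
  g3 stuck-at-0: output 0 ✗
  g3 stuck-at-1: output 1 ✓
  g3 inverted output: output 1 ✓
  g4 stuck-at-0: output 0 ✗
  g4 stuck-at-1: output 1 ✓
  g4 inverted output: output 1 ✓
Consistent faults: {g2 stuck-at-1, g2 inverted output, g3 stuck-at-1, g3 inverted output, g4 stuck-at-1, g4 inverted output} — 6 in all.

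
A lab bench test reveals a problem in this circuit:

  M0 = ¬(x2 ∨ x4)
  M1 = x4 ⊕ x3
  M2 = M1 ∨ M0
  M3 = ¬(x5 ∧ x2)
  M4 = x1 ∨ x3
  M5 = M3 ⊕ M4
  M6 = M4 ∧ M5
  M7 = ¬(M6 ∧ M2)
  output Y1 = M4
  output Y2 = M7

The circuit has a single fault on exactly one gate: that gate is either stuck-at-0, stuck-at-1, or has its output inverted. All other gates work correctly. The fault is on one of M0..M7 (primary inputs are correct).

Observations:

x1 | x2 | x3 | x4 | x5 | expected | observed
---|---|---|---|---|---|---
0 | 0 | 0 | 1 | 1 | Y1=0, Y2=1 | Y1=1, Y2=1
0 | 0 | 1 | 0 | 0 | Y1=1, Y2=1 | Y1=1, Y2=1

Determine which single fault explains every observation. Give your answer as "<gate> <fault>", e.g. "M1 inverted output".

M4 stuck-at-1

Fault-free values for test 1 (x1=0, x2=0, x3=0, x4=1, x5=1): M0=0, M1=1, M2=1, M3=1, M4=0, M5=1, M6=0, M7=1, giving Y1=0, Y2=1. Observed Y1=1, Y2=1.
Test 1: faults giving observed Y1=1, Y2=1 are {M4 stuck-at-1, M4 inverted output}.
Test 2 (x1=0, x2=0, x3=1, x4=0, x5=0): fault-free M0=1, M1=1, M2=1, M3=1, M4=1, M5=0, M6=0, M7=1 → Y1=1, Y2=1; observed Y1=1, Y2=1. Eliminates M4 inverted output.
Only M4 stuck-at-1 is consistent with every test.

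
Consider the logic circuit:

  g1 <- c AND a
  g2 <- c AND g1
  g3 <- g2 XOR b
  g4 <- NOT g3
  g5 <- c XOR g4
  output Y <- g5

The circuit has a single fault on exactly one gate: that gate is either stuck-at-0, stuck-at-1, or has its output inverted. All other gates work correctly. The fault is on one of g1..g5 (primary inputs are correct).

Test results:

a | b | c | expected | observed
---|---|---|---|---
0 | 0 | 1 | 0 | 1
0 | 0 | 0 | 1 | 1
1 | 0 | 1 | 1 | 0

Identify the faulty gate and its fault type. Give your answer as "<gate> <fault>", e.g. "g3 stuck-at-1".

g1 inverted output

Fault-free values for test 1 (a=0, b=0, c=1): g1=0, g2=0, g3=0, g4=1, g5=0, giving Y=0. Observed 1.
Test 1: faults giving observed 1 are {g1 stuck-at-1, g1 inverted output, g2 stuck-at-1, g2 inverted output, g3 stuck-at-1, g3 inverted output, g4 stuck-at-0, g4 inverted output, g5 stuck-at-1, g5 inverted output}.
Test 2 (a=0, b=0, c=0): fault-free g1=0, g2=0, g3=0, g4=1, g5=1 → 1; observed 1. Eliminates g2 stuck-at-1, g2 inverted output, g3 stuck-at-1, g3 inverted output, g4 stuck-at-0, g4 inverted output, g5 inverted output.
Test 3 (a=1, b=0, c=1): fault-free g1=1, g2=1, g3=1, g4=0, g5=1 → 1; observed 0. Eliminates g1 stuck-at-1, g5 stuck-at-1.
Only g1 inverted output is consistent with every test.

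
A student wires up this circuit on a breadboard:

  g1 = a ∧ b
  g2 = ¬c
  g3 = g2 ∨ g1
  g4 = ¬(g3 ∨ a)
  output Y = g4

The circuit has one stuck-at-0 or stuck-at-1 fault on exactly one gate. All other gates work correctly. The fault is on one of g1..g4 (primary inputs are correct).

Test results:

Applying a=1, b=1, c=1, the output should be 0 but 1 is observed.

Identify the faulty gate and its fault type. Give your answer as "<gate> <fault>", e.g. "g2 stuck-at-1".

Fault-free values for test 1 (a=1, b=1, c=1): g1=1, g2=0, g3=1, g4=0, giving Y=0. Observed 1.
Test 1: faults giving observed 1 are {g4 stuck-at-1}.
Only g4 stuck-at-1 is consistent with every test.

g4 stuck-at-1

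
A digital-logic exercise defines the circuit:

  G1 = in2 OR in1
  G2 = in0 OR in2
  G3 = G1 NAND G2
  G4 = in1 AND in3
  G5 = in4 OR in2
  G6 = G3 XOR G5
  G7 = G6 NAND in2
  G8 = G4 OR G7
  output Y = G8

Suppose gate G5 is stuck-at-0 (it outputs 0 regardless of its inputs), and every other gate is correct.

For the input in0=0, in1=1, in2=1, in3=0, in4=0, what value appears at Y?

Propagate with G5 forced: G1=1, G2=1, G3=0, G4=0, G5=0 [stuck-at-0], G6=0, G7=1, G8=1.
So Y = 1. (Without the fault it would be 0.)

1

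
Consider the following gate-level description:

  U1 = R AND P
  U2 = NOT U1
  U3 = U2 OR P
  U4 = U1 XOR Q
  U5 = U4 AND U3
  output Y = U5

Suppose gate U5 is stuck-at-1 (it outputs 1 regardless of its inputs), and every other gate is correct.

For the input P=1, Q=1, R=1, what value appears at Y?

1

Propagate with U5 forced: U1=1, U2=0, U3=1, U4=0, U5=1 [stuck-at-1].
So Y = 1. (Without the fault it would be 0.)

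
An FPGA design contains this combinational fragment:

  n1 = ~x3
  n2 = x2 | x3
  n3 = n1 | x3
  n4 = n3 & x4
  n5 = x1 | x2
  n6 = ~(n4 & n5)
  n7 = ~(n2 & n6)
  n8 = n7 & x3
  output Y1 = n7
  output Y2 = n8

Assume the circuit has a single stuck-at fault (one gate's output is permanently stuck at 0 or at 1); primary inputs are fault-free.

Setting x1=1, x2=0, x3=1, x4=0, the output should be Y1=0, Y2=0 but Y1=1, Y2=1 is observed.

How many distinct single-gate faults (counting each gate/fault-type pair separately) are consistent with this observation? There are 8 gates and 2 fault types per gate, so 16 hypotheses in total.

4

Fault-free: n1=0, n2=1, n3=1, n4=0, n5=1, n6=1, n7=0, n8=0 → Y1=0, Y2=0. Observed Y1=1, Y2=1.
  n1: none of the 2 fault types match ✗
  n2: stuck-at-0 ✓; others ✗
  n3: none of the 2 fault types match ✗
  n4: stuck-at-1 ✓; others ✗
  n5: none of the 2 fault types match ✗
  n6: stuck-at-0 ✓; others ✗
  n7: stuck-at-1 ✓; others ✗
  n8: none of the 2 fault types match ✗
Consistent faults: {n2 stuck-at-0, n4 stuck-at-1, n6 stuck-at-0, n7 stuck-at-1} — 4 in all.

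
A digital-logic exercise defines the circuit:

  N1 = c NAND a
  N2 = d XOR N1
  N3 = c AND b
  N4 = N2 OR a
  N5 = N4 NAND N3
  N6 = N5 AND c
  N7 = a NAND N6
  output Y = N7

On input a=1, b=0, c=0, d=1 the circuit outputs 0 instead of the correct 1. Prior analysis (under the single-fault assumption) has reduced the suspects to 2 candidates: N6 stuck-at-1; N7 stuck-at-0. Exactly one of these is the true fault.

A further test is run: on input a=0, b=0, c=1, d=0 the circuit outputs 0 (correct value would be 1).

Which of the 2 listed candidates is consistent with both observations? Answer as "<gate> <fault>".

N7 stuck-at-0

Evaluate each candidate on input a=0, b=0, c=1, d=0:
  N6 stuck-at-1: N1=1, N2=1, N3=0, N4=1, N5=1, N6=1 [stuck-at-1], N7=1 → 1 — eliminated
  N7 stuck-at-0: N1=1, N2=1, N3=0, N4=1, N5=1, N6=1, N7=0 [stuck-at-0] → 0 — matches
Only N7 stuck-at-0 reproduces the observed 0.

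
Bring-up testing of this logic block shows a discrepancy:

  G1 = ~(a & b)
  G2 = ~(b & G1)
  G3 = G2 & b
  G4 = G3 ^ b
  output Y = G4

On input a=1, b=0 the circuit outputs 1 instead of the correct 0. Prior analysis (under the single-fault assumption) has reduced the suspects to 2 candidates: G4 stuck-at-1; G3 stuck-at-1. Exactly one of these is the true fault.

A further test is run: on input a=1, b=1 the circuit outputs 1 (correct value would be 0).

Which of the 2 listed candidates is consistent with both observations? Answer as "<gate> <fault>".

G4 stuck-at-1

Evaluate each candidate on input a=1, b=1:
  G4 stuck-at-1: G1=0, G2=1, G3=1, G4=1 [stuck-at-1] → 1 — matches
  G3 stuck-at-1: G1=0, G2=1, G3=1 [stuck-at-1], G4=0 → 0 — eliminated
Only G4 stuck-at-1 reproduces the observed 1.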